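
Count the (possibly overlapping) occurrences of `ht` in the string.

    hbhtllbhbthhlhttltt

Sliding a length-2 window over the 19 characters (18 positions):
  position 3–4: ht
  position 14–15: ht

2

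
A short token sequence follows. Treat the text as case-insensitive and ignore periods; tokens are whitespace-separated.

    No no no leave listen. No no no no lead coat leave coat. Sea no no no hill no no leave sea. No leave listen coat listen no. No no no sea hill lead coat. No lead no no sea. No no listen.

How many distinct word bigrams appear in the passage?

21

43 tokens → 42 bigram windows in total.
Repeated bigrams (each contributes count−1 duplicates):
  no no: 13
  no leave: 3
  sea no: 3
  lead coat: 2
  leave listen: 2
  listen no: 2
  no lead: 2
  no sea: 2
21 duplicate windows → 42 − 21 = 21 distinct.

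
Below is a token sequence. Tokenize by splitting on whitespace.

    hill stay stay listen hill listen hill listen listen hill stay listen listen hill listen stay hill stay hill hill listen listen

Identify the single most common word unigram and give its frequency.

"listen", 9 times

Unigram frequencies (highest first):
  listen: 9
  hill: 8
  stay: 5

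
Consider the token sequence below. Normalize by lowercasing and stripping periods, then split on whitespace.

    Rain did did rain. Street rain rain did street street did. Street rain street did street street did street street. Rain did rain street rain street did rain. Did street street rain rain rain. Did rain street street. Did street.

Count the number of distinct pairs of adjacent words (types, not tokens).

9

40 tokens → 39 bigram windows in total.
Repeated bigrams (each contributes count−1 duplicates):
  did street: 6
  rain did: 5
  rain street: 5
  street did: 5
  street rain: 5
  street street: 5
  did rain: 4
  rain rain: 3
30 duplicate windows → 39 − 30 = 9 distinct.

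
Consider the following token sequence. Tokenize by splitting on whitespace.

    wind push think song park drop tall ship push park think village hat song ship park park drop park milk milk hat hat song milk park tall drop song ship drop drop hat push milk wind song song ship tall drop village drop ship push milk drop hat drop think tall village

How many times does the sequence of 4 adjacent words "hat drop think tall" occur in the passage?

Scanning the 49 overlapping 4-gram windows for "hat drop think tall":
  position 48–51: hat drop think tall

1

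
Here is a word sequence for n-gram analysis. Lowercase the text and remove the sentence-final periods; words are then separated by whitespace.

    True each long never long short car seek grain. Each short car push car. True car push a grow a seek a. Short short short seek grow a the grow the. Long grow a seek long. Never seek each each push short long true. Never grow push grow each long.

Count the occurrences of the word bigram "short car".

2

Scanning the 49 overlapping bigram windows for "short car":
  position 6–7: short car
  position 11–12: short car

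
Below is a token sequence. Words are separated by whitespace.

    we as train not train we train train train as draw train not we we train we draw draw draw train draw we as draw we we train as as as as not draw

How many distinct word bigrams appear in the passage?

34 tokens → 33 bigram windows in total.
Repeated bigrams (each contributes count−1 duplicates):
  as as: 3
  we train: 3
  as draw: 2
  draw draw: 2
  draw train: 2
  draw we: 2
  train as: 2
  train not: 2
  … (4 more repeated)
14 duplicate windows → 33 − 14 = 19 distinct.

19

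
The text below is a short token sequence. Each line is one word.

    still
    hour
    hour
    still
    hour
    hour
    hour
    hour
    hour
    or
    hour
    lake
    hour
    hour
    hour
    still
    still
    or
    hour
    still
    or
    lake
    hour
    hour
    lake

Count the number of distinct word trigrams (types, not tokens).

25 tokens → 23 trigram windows in total.
Repeated trigrams (each contributes count−1 duplicates):
  hour hour hour: 4
  hour hour still: 2
  lake hour hour: 2
  still hour hour: 2
6 duplicate windows → 23 − 6 = 17 distinct.

17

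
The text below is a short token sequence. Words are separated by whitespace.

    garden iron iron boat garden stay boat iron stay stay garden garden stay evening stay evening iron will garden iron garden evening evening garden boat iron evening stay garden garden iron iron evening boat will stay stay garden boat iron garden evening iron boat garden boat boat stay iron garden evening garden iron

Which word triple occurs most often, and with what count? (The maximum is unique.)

"iron garden evening", 3 times

Trigram frequencies (highest first):
  iron garden evening: 3
  garden iron iron: 2
  iron boat garden: 2
  stay stay garden: 2
  stay garden garden: 2
  garden boat iron: 2
  … (38 more, each ≤ 1)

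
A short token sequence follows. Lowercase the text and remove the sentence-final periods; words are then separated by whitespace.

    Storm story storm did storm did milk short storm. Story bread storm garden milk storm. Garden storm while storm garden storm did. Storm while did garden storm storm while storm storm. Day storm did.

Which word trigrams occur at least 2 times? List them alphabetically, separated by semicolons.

storm did storm; storm garden storm; storm while storm

Trigram counts meeting the condition (at least 2 times):
  storm did storm: 2
  storm garden storm: 2
  storm while storm: 2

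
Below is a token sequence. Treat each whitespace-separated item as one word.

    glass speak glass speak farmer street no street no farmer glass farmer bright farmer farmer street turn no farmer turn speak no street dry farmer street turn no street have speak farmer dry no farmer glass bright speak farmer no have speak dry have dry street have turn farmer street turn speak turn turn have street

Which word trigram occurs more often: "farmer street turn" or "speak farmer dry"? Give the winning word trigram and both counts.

"farmer street turn": 3 occurrences
"speak farmer dry": 1 occurrence

"farmer street turn" (3 vs 1)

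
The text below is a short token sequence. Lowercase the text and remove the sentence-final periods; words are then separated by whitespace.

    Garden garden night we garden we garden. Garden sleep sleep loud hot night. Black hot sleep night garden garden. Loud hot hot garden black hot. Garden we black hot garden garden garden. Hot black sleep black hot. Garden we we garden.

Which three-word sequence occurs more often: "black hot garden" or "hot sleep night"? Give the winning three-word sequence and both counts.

"black hot garden" (3 vs 1)

"black hot garden": 3 occurrences
"hot sleep night": 1 occurrence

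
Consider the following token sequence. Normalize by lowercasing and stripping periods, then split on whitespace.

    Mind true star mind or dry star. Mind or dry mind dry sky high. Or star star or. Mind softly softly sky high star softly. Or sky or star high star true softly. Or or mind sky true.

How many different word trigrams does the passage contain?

34

38 tokens → 36 trigram windows in total.
Repeated trigrams (each contributes count−1 duplicates):
  mind or dry: 2
  star mind or: 2
2 duplicate windows → 36 − 2 = 34 distinct.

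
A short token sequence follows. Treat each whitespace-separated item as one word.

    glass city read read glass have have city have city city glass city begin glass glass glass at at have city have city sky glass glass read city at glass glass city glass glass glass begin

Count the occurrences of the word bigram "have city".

4

Scanning the 35 overlapping bigram windows for "have city":
  position 7–8: have city
  position 9–10: have city
  position 20–21: have city
  position 22–23: have city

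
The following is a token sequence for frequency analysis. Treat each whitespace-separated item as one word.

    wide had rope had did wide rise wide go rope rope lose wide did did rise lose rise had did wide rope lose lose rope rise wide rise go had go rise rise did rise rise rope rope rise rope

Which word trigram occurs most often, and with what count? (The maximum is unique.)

Trigram frequencies (highest first):
  had did wide: 2
  wide had rope: 1
  had rope had: 1
  rope had did: 1
  did wide rise: 1
  wide rise wide: 1
  … (31 more, each ≤ 1)

"had did wide", 2 times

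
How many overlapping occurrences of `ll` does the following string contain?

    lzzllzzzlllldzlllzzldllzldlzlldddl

8

Sliding a length-2 window over the 34 characters (33 positions):
  position 4–5: ll
  position 9–10: ll
  position 10–11: ll
  position 11–12: ll
  position 15–16: ll
  position 16–17: ll
  position 22–23: ll
  position 29–30: ll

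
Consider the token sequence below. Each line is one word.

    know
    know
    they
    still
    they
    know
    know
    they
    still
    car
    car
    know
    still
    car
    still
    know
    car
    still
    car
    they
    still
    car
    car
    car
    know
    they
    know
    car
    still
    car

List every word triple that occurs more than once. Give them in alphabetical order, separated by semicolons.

Trigram counts meeting the condition (more than once):
  car car know: 2
  car still car: 2
  know car still: 2
  know know they: 2
  know they still: 2
  still car car: 2
  they still car: 2

car car know; car still car; know car still; know know they; know they still; still car car; they still car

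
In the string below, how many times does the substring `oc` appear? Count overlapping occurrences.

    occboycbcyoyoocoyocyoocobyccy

Sliding a length-2 window over the 29 characters (28 positions):
  position 1–2: oc
  position 14–15: oc
  position 18–19: oc
  position 22–23: oc

4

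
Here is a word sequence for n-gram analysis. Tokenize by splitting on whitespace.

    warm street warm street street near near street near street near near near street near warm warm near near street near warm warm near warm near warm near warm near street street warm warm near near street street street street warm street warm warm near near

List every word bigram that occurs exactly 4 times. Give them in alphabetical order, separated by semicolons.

street warm; warm warm

Bigram counts meeting the condition (exactly 4 times):
  street warm: 4
  warm warm: 4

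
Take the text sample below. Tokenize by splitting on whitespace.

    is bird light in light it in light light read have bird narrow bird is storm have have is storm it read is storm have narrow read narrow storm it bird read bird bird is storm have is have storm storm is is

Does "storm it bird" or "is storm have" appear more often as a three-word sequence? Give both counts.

"storm it bird": 1 occurrence
"is storm have": 3 occurrences

"is storm have" (3 vs 1)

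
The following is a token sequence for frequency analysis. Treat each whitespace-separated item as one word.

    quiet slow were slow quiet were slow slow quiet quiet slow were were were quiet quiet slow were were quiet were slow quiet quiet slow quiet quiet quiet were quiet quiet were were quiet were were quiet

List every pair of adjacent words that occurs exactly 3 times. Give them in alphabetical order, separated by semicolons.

slow were; were slow

Bigram counts meeting the condition (exactly 3 times):
  slow were: 3
  were slow: 3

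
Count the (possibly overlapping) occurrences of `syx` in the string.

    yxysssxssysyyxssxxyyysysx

0

Sliding a length-3 window over the 25 characters (23 positions):
  (no match at any position)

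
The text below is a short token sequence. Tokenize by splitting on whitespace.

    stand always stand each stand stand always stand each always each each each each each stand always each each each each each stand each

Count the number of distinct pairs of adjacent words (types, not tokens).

24 tokens → 23 bigram windows in total.
Repeated bigrams (each contributes count−1 duplicates):
  each each: 8
  each stand: 3
  stand always: 3
  stand each: 3
  always each: 2
  always stand: 2
15 duplicate windows → 23 − 15 = 8 distinct.

8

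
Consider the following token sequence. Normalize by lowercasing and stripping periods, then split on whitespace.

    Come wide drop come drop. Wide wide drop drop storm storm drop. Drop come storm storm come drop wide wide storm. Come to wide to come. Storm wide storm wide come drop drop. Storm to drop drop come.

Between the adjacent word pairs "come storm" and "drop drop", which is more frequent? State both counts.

"drop drop" (4 vs 2)

"come storm": 2 occurrences
"drop drop": 4 occurrences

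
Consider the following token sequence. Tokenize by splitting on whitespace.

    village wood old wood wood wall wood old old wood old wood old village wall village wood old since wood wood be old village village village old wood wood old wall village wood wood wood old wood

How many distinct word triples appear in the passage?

37 tokens → 35 trigram windows in total.
Repeated trigrams (each contributes count−1 duplicates):
  wood old wood: 3
  old wood old: 2
  old wood wood: 2
  village wood old: 2
  wall village wood: 2
  wood wood old: 2
7 duplicate windows → 35 − 7 = 28 distinct.

28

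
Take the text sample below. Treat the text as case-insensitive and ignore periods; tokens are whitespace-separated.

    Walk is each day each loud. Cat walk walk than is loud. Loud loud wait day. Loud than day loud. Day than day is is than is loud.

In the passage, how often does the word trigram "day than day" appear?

Scanning the 26 overlapping trigram windows for "day than day":
  position 21–23: day than day

1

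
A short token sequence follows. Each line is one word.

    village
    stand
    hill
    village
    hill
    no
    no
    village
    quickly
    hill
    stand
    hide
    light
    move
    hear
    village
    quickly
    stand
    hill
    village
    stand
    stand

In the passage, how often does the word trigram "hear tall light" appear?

Scanning the 20 overlapping trigram windows for "hear tall light":
  (none found)

0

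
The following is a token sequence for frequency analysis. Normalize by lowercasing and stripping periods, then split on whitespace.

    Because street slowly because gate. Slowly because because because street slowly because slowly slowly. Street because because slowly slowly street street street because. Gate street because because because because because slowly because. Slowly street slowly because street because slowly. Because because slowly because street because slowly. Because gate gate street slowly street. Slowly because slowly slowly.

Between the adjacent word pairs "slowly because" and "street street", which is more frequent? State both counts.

"slowly because" (9 vs 2)

"slowly because": 9 occurrences
"street street": 2 occurrences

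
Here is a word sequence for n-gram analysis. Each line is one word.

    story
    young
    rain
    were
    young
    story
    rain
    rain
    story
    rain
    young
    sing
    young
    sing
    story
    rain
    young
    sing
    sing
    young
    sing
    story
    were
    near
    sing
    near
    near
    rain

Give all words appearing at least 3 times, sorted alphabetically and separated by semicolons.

Unigram counts meeting the condition (at least 3 times):
  near: 3
  rain: 6
  sing: 6
  story: 5
  young: 6

near; rain; sing; story; young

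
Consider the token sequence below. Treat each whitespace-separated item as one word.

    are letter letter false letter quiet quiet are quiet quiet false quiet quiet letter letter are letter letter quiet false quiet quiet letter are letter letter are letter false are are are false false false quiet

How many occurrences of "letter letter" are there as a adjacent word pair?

Scanning the 35 overlapping bigram windows for "letter letter":
  position 2–3: letter letter
  position 14–15: letter letter
  position 17–18: letter letter
  position 25–26: letter letter

4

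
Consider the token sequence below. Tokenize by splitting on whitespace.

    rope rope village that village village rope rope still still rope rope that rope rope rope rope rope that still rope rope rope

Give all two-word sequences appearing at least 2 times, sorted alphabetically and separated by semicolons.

rope rope; rope that; still rope

Bigram counts meeting the condition (at least 2 times):
  rope rope: 9
  rope that: 2
  still rope: 2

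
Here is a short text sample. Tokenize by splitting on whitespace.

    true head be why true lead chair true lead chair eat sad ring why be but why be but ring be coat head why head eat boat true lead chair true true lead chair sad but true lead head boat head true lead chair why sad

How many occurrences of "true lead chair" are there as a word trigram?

Scanning the 44 overlapping trigram windows for "true lead chair":
  position 5–7: true lead chair
  position 8–10: true lead chair
  position 28–30: true lead chair
  position 32–34: true lead chair
  position 42–44: true lead chair

5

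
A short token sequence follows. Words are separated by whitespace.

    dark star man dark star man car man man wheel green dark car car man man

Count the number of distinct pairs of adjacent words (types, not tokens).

11

16 tokens → 15 bigram windows in total.
Repeated bigrams (each contributes count−1 duplicates):
  car man: 2
  dark star: 2
  man man: 2
  star man: 2
4 duplicate windows → 15 − 4 = 11 distinct.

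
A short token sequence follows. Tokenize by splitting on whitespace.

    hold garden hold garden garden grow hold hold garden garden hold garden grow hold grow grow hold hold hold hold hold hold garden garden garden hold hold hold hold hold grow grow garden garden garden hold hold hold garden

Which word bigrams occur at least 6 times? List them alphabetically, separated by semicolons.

Bigram counts meeting the condition (at least 6 times):
  garden garden: 6
  hold garden: 6
  hold hold: 12

garden garden; hold garden; hold hold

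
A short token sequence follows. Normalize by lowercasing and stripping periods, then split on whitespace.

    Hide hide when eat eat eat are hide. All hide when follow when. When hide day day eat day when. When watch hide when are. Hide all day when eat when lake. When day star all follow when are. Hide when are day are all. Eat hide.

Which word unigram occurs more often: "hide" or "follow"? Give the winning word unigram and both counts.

"hide" (9 vs 2)

"hide": 9 occurrences
"follow": 2 occurrences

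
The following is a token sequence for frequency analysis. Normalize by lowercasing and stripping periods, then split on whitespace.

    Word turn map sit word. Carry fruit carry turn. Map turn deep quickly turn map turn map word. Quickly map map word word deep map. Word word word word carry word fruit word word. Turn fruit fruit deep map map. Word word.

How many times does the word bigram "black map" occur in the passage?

0

Scanning the 41 overlapping bigram windows for "black map":
  (none found)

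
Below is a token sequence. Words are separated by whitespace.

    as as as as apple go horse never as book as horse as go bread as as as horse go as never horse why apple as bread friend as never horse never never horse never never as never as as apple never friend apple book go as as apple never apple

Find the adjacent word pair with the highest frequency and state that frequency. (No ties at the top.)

Bigram frequencies (highest first):
  as as: 7
  as apple: 3
  horse never: 3
  never as: 3
  as never: 3
  never horse: 3
  … (24 more, each ≤ 2)

"as as", 7 times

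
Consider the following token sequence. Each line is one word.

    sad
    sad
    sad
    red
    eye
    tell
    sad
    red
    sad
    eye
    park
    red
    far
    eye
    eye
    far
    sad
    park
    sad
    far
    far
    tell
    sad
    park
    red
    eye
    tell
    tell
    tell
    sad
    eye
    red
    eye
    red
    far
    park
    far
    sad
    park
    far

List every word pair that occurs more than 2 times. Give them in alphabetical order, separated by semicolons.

red eye; sad park; tell sad

Bigram counts meeting the condition (more than 2 times):
  red eye: 3
  sad park: 3
  tell sad: 3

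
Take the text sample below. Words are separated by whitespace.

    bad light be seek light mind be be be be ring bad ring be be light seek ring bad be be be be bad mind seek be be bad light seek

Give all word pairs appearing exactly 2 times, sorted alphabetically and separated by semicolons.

Bigram counts meeting the condition (exactly 2 times):
  bad light: 2
  be bad: 2
  light seek: 2
  ring bad: 2

bad light; be bad; light seek; ring bad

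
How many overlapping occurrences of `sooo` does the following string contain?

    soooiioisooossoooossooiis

Sliding a length-4 window over the 25 characters (22 positions):
  position 1–4: sooo
  position 9–12: sooo
  position 14–17: sooo

3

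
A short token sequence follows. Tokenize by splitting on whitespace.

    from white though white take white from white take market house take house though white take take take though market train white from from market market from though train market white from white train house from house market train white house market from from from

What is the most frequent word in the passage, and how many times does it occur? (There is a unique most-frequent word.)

"from", 10 times

Unigram frequencies (highest first):
  from: 10
  white: 9
  market: 7
  take: 6
  house: 5
  though: 4
  … (1 more, each ≤ 4)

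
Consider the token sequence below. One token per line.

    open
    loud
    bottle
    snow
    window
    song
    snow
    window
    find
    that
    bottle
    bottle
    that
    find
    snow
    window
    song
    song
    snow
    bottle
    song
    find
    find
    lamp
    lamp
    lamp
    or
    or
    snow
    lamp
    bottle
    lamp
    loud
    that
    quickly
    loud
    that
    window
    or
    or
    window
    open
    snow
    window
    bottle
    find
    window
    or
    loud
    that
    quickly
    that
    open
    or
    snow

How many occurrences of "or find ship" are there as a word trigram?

Scanning the 53 overlapping trigram windows for "or find ship":
  (none found)

0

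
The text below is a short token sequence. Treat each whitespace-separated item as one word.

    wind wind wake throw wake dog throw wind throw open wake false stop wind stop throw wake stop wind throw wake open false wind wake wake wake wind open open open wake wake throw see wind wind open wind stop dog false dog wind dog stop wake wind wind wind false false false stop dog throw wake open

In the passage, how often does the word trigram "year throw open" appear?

0

Scanning the 56 overlapping trigram windows for "year throw open":
  (none found)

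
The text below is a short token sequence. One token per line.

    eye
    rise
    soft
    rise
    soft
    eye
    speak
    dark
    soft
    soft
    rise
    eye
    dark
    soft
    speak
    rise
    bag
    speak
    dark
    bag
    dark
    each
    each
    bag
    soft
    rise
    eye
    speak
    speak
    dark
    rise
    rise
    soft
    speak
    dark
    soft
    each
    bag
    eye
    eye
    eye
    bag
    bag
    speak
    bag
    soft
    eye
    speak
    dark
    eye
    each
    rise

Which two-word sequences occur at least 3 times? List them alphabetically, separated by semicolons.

dark soft; eye speak; rise soft; soft rise; speak dark

Bigram counts meeting the condition (at least 3 times):
  dark soft: 3
  eye speak: 3
  rise soft: 3
  soft rise: 3
  speak dark: 5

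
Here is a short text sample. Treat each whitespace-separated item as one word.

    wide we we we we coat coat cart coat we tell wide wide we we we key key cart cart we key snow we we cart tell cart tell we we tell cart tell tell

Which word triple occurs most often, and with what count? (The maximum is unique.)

Trigram frequencies (highest first):
  we we we: 3
  wide we we: 2
  tell cart tell: 2
  we we coat: 1
  we coat coat: 1
  coat coat cart: 1
  … (23 more, each ≤ 1)

"we we we", 3 times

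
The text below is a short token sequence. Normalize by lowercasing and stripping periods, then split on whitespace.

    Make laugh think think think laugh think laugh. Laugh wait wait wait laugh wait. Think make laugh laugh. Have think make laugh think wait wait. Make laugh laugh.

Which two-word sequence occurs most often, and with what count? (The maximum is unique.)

Bigram frequencies (highest first):
  make laugh: 4
  laugh think: 3
  laugh laugh: 3
  wait wait: 3
  think think: 2
  think laugh: 2
  … (8 more, each ≤ 2)

"make laugh", 4 times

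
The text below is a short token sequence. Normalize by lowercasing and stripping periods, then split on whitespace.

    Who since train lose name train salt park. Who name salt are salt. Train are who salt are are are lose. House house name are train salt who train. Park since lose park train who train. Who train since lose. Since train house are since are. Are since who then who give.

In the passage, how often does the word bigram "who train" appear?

3

Scanning the 51 overlapping bigram windows for "who train":
  position 28–29: who train
  position 35–36: who train
  position 37–38: who train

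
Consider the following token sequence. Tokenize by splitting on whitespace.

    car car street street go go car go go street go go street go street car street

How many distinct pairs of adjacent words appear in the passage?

9

17 tokens → 16 bigram windows in total.
Repeated bigrams (each contributes count−1 duplicates):
  go go: 3
  go street: 3
  street go: 3
  car street: 2
7 duplicate windows → 16 − 7 = 9 distinct.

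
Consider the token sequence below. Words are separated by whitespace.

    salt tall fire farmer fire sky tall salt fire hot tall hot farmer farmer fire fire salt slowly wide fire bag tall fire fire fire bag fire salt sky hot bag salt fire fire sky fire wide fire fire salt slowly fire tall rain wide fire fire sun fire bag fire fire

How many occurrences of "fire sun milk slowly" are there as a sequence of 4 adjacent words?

Scanning the 49 overlapping 4-gram windows for "fire sun milk slowly":
  (none found)

0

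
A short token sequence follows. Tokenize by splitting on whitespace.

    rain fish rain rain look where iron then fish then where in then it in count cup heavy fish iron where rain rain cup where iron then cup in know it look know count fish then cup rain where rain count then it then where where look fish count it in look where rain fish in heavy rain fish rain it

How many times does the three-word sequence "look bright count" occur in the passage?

Scanning the 59 overlapping trigram windows for "look bright count":
  (none found)

0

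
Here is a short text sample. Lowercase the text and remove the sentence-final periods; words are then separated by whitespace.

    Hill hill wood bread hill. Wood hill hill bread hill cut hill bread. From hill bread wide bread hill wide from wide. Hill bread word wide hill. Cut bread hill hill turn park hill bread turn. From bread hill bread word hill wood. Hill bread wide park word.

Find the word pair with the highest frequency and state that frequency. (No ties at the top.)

"hill bread", 7 times

Bigram frequencies (highest first):
  hill bread: 7
  bread hill: 5
  hill hill: 3
  hill wood: 3
  wood hill: 2
  hill cut: 2
  … (22 more, each ≤ 2)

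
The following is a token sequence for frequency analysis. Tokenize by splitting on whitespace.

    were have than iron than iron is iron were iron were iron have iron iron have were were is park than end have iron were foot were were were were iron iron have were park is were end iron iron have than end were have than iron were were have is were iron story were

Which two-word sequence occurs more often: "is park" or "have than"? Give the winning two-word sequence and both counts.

"is park": 1 occurrence
"have than": 3 occurrences

"have than" (3 vs 1)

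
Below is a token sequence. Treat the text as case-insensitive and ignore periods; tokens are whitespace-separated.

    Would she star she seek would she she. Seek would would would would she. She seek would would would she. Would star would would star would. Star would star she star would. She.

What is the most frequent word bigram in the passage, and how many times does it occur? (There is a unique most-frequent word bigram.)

"would would", 6 times

Bigram frequencies (highest first):
  would would: 6
  would she: 5
  would star: 4
  star would: 4
  she seek: 3
  seek would: 3
  … (4 more, each ≤ 2)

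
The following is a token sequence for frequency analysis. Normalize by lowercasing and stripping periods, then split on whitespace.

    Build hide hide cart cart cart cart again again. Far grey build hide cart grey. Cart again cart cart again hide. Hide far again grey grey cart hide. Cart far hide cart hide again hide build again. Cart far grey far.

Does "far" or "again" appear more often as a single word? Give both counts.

"again" (7 vs 5)

"far": 5 occurrences
"again": 7 occurrences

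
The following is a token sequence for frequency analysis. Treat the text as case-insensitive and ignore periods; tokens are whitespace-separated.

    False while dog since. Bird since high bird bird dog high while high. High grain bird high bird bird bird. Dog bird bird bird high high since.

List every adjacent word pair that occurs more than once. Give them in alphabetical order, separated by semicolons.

Bigram counts meeting the condition (more than once):
  bird bird: 5
  bird dog: 2
  bird high: 2
  high bird: 2
  high high: 2

bird bird; bird dog; bird high; high bird; high high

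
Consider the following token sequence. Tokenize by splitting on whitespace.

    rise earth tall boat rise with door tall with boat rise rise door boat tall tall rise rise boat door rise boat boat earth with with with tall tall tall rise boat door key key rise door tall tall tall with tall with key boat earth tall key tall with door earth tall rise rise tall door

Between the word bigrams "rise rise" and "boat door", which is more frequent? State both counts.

"rise rise" (3 vs 2)

"rise rise": 3 occurrences
"boat door": 2 occurrences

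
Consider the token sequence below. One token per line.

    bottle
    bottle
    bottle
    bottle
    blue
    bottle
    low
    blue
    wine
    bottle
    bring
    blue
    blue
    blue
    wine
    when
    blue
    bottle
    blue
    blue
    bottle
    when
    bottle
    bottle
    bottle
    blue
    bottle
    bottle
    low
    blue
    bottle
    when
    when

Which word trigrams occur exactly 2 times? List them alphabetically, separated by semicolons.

Trigram counts meeting the condition (exactly 2 times):
  blue bottle when: 2
  bottle blue bottle: 2
  bottle bottle blue: 2
  bottle low blue: 2

blue bottle when; bottle blue bottle; bottle bottle blue; bottle low blue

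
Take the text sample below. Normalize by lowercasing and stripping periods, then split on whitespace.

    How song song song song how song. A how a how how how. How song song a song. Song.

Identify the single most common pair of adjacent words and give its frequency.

"song song", 5 times

Bigram frequencies (highest first):
  song song: 5
  how song: 3
  how how: 3
  song a: 2
  a how: 2
  song how: 1
  … (2 more, each ≤ 1)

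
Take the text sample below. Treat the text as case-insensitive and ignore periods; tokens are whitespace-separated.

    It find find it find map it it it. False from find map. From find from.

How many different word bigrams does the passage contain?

11

16 tokens → 15 bigram windows in total.
Repeated bigrams (each contributes count−1 duplicates):
  find map: 2
  from find: 2
  it find: 2
  it it: 2
4 duplicate windows → 15 − 4 = 11 distinct.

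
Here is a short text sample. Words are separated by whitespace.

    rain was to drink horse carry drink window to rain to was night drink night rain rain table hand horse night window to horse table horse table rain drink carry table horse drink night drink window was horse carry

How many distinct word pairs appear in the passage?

31

39 tokens → 38 bigram windows in total.
Repeated bigrams (each contributes count−1 duplicates):
  drink night: 2
  drink window: 2
  horse carry: 2
  horse table: 2
  night drink: 2
  table horse: 2
  window to: 2
7 duplicate windows → 38 − 7 = 31 distinct.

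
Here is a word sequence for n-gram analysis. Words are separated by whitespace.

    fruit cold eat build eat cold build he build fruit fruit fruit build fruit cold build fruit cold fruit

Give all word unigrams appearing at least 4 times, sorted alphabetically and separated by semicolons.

Unigram counts meeting the condition (at least 4 times):
  build: 5
  cold: 4
  fruit: 7

build; cold; fruit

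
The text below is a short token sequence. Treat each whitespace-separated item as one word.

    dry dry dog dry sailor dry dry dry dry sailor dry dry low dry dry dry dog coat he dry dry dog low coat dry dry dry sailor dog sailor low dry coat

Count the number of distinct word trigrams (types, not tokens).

23

33 tokens → 31 trigram windows in total.
Repeated trigrams (each contributes count−1 duplicates):
  dry dry dry: 4
  dry dry dog: 3
  dry dry sailor: 2
  dry sailor dry: 2
  sailor dry dry: 2
8 duplicate windows → 31 − 8 = 23 distinct.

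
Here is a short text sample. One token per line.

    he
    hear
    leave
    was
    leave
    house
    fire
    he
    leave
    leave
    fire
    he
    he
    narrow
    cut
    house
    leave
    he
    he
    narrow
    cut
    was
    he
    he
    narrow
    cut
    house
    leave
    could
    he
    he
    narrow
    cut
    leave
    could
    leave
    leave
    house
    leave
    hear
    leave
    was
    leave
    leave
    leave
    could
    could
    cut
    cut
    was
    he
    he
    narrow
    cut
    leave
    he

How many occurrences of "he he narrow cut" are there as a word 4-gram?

Scanning the 53 overlapping 4-gram windows for "he he narrow cut":
  position 12–15: he he narrow cut
  position 18–21: he he narrow cut
  position 23–26: he he narrow cut
  position 30–33: he he narrow cut
  position 51–54: he he narrow cut

5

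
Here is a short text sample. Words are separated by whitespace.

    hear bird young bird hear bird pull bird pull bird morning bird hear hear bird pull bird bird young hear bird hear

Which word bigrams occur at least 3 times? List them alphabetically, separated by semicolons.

Bigram counts meeting the condition (at least 3 times):
  bird hear: 3
  bird pull: 3
  hear bird: 4
  pull bird: 3

bird hear; bird pull; hear bird; pull bird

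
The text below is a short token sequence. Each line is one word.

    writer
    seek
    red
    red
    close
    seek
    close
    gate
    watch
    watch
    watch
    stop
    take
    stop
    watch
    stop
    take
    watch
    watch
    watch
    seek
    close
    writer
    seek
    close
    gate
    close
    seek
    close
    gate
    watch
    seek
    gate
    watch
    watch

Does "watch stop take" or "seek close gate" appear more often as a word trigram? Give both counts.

"seek close gate" (3 vs 2)

"watch stop take": 2 occurrences
"seek close gate": 3 occurrences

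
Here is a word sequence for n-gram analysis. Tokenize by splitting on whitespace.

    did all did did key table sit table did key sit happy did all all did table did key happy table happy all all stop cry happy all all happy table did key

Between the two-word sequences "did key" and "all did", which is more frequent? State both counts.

"did key": 4 occurrences
"all did": 2 occurrences

"did key" (4 vs 2)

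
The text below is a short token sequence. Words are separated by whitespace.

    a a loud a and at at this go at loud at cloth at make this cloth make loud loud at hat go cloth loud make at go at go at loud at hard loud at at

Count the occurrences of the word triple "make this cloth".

Scanning the 35 overlapping trigram windows for "make this cloth":
  position 15–17: make this cloth

1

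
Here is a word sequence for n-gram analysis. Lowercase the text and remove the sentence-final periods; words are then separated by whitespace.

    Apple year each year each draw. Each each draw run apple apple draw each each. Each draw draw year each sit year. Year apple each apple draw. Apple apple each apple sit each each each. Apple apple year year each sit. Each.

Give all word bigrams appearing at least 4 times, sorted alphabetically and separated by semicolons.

each each; year each

Bigram counts meeting the condition (at least 4 times):
  each each: 5
  year each: 4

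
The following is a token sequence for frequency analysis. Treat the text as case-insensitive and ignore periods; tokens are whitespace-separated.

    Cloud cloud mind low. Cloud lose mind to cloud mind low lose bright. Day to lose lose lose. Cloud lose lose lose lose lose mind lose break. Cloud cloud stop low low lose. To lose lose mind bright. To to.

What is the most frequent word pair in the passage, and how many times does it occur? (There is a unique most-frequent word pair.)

"lose lose", 7 times

Bigram frequencies (highest first):
  lose lose: 7
  lose mind: 3
  cloud cloud: 2
  cloud mind: 2
  mind low: 2
  cloud lose: 2
  … (19 more, each ≤ 2)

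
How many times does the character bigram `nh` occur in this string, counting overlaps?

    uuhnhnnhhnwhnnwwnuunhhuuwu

3

Sliding a length-2 window over the 26 characters (25 positions):
  position 4–5: nh
  position 7–8: nh
  position 20–21: nh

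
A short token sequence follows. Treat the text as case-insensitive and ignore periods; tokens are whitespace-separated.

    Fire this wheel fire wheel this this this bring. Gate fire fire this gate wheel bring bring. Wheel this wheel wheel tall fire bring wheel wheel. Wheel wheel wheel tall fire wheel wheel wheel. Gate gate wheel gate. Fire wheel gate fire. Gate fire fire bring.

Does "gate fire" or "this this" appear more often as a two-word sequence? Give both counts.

"gate fire": 4 occurrences
"this this": 2 occurrences

"gate fire" (4 vs 2)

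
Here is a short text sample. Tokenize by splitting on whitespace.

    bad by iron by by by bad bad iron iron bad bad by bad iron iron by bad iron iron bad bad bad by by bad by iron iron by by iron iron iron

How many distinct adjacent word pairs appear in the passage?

9

34 tokens → 33 bigram windows in total.
Repeated bigrams (each contributes count−1 duplicates):
  iron iron: 6
  bad bad: 4
  bad by: 4
  by bad: 4
  by by: 4
  bad iron: 3
  by iron: 3
  iron by: 3
  … (1 more repeated)
24 duplicate windows → 33 − 24 = 9 distinct.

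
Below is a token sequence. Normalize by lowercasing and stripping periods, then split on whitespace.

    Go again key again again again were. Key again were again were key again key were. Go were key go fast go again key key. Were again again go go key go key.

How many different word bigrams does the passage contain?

17

33 tokens → 32 bigram windows in total.
Repeated bigrams (each contributes count−1 duplicates):
  again again: 3
  again key: 3
  again were: 3
  key again: 3
  were key: 3
  go again: 2
  go key: 2
  key go: 2
  … (2 more repeated)
15 duplicate windows → 32 − 15 = 17 distinct.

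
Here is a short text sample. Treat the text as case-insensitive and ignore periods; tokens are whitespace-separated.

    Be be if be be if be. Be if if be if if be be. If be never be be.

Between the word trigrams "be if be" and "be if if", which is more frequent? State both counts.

"be if be": 3 occurrences
"be if if": 2 occurrences

"be if be" (3 vs 2)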